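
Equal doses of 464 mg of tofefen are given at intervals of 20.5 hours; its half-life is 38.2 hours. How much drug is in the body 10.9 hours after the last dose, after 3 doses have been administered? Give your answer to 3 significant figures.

The 3 doses were given 51.9, 31.4, 10.9 hours ago.
Total = 464·(1/2)^(51.9/38.2) + 464·(1/2)^(31.4/38.2) + 464·(1/2)^(10.9/38.2)
      = 180.94 + 262.47 + 380.73 ≈ 824.14 mg.

824 mg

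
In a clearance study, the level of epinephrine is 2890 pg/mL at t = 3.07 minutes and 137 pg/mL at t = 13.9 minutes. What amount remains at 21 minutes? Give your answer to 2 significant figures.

Over Δt = 13.9 − 3.07 = 10.83 minutes, the level fell by a factor of 2890/137 ≈ 21.095.
n = log₂(21.095) ≈ 4.3988 half-lives, so t½ = 10.83/4.3988 ≈ 2.462 minutes.
From t = 13.9 to t = 21: 137 × (1/2)^((21−13.9)/2.462) ≈ 18.561 pg/mL.

19 pg/mL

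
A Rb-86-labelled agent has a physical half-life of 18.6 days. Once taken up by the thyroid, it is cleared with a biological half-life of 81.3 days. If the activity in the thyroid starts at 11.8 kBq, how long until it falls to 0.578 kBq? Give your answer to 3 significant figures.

65.9 days

1/t_eff = 1/t_phys + 1/t_biol = 1/18.6 + 1/81.3 = 0.066064 per day.
t_eff = 18.6 × 81.3 / (18.6 + 81.3) ≈ 15.137 days.
n = log₂(11.8/0.578) ≈ 4.3516; t = 4.3516 × 15.137 ≈ 65.869 days.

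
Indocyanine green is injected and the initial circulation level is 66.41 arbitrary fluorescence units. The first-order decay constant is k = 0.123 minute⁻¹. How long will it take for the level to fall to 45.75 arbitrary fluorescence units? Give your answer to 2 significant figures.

3.0 minutes

t½ = ln 2 / k = 0.69315 / 0.123 ≈ 5.6353 minutes.
Fraction remaining = 45.75/66.41 ≈ 0.6889.
n = log₂(66.41/45.75) = ln(1.4516)/ln 2 ≈ 0.53763 half-lives.
t = n × t½ = 0.53763 × 5.6353 ≈ 3.0297 minutes.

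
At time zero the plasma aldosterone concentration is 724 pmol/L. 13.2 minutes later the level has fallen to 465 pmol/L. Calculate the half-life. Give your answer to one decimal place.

A/A₀ = 465/724 ≈ 0.64227.
n = log₂(1.557) ≈ 0.63876 half-lives elapsed in 13.2 minutes.
t½ = 13.2/0.63876 ≈ 20.665 minutes.

20.7 minutes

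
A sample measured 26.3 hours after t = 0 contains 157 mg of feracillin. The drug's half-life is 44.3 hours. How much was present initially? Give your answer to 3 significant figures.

237 mg

Number of half-lives elapsed: n = 26.3/44.3 ≈ 0.59368.
A₀ = A × 2^n = 157 × 2^0.59368 = 157 × 1.5091 ≈ 236.93 mg.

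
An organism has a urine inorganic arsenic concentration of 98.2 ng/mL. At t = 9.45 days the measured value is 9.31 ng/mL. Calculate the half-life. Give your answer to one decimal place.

A/A₀ = 9.31/98.2 ≈ 0.094807.
n = log₂(10.548) ≈ 3.3989 half-lives elapsed in 9.45 days.
t½ = 9.45/3.3989 ≈ 2.7803 days.

2.8 days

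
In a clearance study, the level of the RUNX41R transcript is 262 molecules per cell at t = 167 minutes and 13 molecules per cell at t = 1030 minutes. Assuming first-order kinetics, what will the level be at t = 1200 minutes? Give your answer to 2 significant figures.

7.2 molecules per cell

Over Δt = 1030 − 167 = 863 minutes, the level fell by a factor of 262/13 ≈ 20.154.
n = log₂(20.154) ≈ 4.333 half-lives, so t½ = 863/4.333 ≈ 199.17 minutes.
From t = 1030 to t = 1200: 13 × (1/2)^((1200−1030)/199.17) ≈ 7.1945 molecules per cell.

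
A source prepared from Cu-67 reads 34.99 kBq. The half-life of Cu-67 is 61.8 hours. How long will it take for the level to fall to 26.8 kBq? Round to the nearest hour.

24 hours

Fraction remaining = 26.8/34.99 ≈ 0.76593.
n = log₂(34.99/26.8) = ln(1.3056)/ln 2 ≈ 0.38471 half-lives.
t = n × t½ = 0.38471 × 61.8 ≈ 23.775 hours.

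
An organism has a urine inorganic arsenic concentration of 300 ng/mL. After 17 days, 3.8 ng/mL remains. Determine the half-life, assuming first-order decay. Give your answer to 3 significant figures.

2.70 days

A/A₀ = 3.8/300 ≈ 0.012667.
n = log₂(78.947) ≈ 6.3028 half-lives elapsed in 17 days.
t½ = 17/6.3028 ≈ 2.6972 days.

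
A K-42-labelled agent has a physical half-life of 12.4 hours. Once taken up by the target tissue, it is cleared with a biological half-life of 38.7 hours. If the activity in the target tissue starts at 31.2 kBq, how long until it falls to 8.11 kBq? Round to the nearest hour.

1/t_eff = 1/t_phys + 1/t_biol = 1/12.4 + 1/38.7 = 0.10648 per hour.
t_eff = 12.4 × 38.7 / (12.4 + 38.7) ≈ 9.391 hours.
n = log₂(31.2/8.11) ≈ 1.9438; t = 1.9438 × 9.391 ≈ 18.254 hours.

18 hours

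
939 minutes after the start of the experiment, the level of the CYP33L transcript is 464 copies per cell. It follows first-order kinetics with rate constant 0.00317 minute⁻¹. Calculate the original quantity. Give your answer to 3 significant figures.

9100 copies per cell

t½ = ln 2 / λ = 0.69315 / 0.00317 ≈ 218.66 minutes.
Number of half-lives elapsed: n = 939/218.66 ≈ 4.2944.
A₀ = A × 2^n = 464 × 2^4.2944 = 464 × 19.622 ≈ 9104.4 copies per cell.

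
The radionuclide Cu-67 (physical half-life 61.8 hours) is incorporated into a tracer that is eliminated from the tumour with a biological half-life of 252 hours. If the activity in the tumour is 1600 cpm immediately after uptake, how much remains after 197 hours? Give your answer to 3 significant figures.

102 cpm

1/t_eff = 1/t_phys + 1/t_biol = 1/61.8 + 1/252 = 0.020149 per hour.
t_eff = 61.8 × 252 / (61.8 + 252) ≈ 49.629 hours.
Remaining = 1600 × (1/2)^(197/49.629) = 1600 × (1/2)^3.9694 ≈ 102.14 cpm.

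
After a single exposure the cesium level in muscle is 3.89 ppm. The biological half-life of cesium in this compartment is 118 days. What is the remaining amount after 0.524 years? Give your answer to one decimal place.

1.3 ppm

Convert the elapsed time: 0.524 years = 191.26 days.
Number of half-lives: n = 191.26/118 ≈ 1.6208.
Remaining = 3.89 × (1/2)^1.6208 = 3.89 × 0.32514 ≈ 1.2648 ppm.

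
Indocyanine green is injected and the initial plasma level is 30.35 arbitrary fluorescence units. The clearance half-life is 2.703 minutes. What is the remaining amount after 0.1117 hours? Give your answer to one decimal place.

Convert the elapsed time: 0.1117 hours = 6.702 minutes.
Number of half-lives: n = 6.702/2.703 ≈ 2.4795.
Remaining = 30.35 × (1/2)^2.4795 = 30.35 × 0.17931 ≈ 5.4421 arbitrary fluorescence units.

5.4 arbitrary fluorescence units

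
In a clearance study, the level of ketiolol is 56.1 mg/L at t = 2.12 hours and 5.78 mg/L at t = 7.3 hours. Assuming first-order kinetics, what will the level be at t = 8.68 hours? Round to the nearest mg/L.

3 mg/L

Over Δt = 7.3 − 2.12 = 5.18 hours, the level fell by a factor of 56.1/5.78 ≈ 9.7059.
n = log₂(9.7059) ≈ 3.2789 half-lives, so t½ = 5.18/3.2789 ≈ 1.5798 hours.
From t = 7.3 to t = 8.68: 5.78 × (1/2)^((8.68−7.3)/1.5798) ≈ 3.1548 mg/L.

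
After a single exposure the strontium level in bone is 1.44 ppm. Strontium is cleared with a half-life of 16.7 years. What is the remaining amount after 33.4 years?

Elapsed time is 2 half-lives (33.4/16.7).
Each half-life halves the amount: 1.44 × (1/2)^2 = 1.44/4 = 0.36 ppm.

0.36 ppm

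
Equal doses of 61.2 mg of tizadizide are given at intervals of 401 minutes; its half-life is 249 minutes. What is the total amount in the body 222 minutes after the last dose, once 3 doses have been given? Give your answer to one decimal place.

The 3 doses were given 1024, 623, 222 minutes ago.
Total = 61.2·(1/2)^(1024/249) + 61.2·(1/2)^(623/249) + 61.2·(1/2)^(222/249)
      = 3.5382 + 10.804 + 32.989 ≈ 47.33 mg.

47.3 mg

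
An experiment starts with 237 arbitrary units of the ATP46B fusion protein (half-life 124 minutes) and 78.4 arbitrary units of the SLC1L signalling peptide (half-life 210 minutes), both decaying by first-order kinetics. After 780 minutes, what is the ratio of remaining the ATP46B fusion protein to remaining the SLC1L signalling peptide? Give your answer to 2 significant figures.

ATP46B fusion protein: 237 × (1/2)^(780/124) = 237 × (1/2)^6.2903 ≈ 3.0281 arbitrary units.
SLC1L signalling peptide: 78.4 × (1/2)^(780/210) = 78.4 × (1/2)^3.7143 ≈ 5.9732 arbitrary units.
Ratio ≈ 3.0281 / 5.9732 ≈ 0.50695.

0.51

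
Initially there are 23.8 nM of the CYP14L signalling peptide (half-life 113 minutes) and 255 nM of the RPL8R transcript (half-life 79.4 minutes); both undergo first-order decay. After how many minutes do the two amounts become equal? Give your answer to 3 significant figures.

914 minutes

Set 23.8·(1/2)^(t/113) = 255·(1/2)^(t/79.4).
Taking log₂: log₂(23.8/255) = t·(1/113 − 1/79.4).
log₂(0.093333) = -3.4215; 1/113 − 1/79.4 = -0.0037449.
t = -3.4215 / -0.0037449 ≈ 913.63 minutes.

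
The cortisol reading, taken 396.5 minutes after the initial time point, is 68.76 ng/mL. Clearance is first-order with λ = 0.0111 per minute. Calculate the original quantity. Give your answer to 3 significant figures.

t½ = ln 2 / λ = 0.69315 / 0.0111 ≈ 62.446 minutes.
Number of half-lives elapsed: n = 396.5/62.446 ≈ 6.3495.
A₀ = A × 2^n = 68.76 × 2^6.3495 = 68.76 × 81.545 ≈ 5607 ng/mL.

5610 ng/mL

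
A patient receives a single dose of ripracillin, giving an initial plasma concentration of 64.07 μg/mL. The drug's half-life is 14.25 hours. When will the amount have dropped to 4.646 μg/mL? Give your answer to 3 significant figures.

Fraction remaining = 4.646/64.07 ≈ 0.072514.
n = log₂(64.07/4.646) = ln(13.79)/ln 2 ≈ 3.7856 half-lives.
t = n × t½ = 3.7856 × 14.25 ≈ 53.945 hours.

53.9 hours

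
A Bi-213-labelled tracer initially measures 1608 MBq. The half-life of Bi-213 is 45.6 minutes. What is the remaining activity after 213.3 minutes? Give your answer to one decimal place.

Number of half-lives: n = 213.3/45.6 ≈ 4.6776.
Remaining = 1608 × (1/2)^4.6776 = 1608 × 0.039074 ≈ 62.832 MBq.

62.8 MBq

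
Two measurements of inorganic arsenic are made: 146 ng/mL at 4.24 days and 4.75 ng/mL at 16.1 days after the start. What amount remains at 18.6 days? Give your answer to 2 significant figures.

2.3 ng/mL

Over Δt = 16.1 − 4.24 = 11.86 days, the level fell by a factor of 146/4.75 ≈ 30.737.
n = log₂(30.737) ≈ 4.9419 half-lives, so t½ = 11.86/4.9419 ≈ 2.3999 days.
From t = 16.1 to t = 18.6: 4.75 × (1/2)^((18.6−16.1)/2.3999) ≈ 2.3073 ng/mL.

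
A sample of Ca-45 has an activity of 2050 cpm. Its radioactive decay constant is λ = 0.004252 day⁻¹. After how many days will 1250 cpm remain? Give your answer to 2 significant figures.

t½ = ln 2 / λ = 0.69315 / 0.004252 ≈ 163.02 days.
Fraction remaining = 1250/2050 ≈ 0.60976.
n = log₂(2050/1250) = ln(1.64)/ln 2 ≈ 0.7137 half-lives.
t = n × t½ = 0.7137 × 163.02 ≈ 116.34 days.

120 days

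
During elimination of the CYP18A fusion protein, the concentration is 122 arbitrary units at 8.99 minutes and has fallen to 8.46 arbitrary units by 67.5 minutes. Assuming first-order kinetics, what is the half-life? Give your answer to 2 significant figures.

Over Δt = 67.5 − 8.99 = 58.51 minutes, the level fell by a factor of 122/8.46 ≈ 14.421.
n = log₂(14.421) ≈ 3.8501 half-lives, so t½ = 58.51/3.8501 ≈ 15.197 minutes.

15 minutes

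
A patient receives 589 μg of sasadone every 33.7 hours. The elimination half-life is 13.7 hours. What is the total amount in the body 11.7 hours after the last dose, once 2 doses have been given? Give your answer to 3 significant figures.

The 2 doses were given 45.4, 11.7 hours ago.
Total = 589·(1/2)^(45.4/13.7) + 589·(1/2)^(11.7/13.7)
      = 59.23 + 325.86 ≈ 385.09 μg.

385 μg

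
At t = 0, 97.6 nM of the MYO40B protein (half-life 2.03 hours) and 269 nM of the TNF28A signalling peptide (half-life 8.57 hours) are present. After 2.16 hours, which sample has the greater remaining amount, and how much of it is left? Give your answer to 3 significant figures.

TNF28A signalling peptide, 226 nM

MYO40B protein: 97.6 × (1/2)^1.064 ≈ 46.681 nM.
TNF28A signalling peptide: 269 × (1/2)^0.25204 ≈ 225.88 nM.
TNF28A signalling peptide has more remaining, at ≈ 225.88 nM.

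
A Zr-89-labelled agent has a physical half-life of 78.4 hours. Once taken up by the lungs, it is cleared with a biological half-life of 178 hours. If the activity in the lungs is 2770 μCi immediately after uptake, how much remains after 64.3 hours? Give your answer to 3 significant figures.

1/t_eff = 1/t_phys + 1/t_biol = 1/78.4 + 1/178 = 0.018373 per hour.
t_eff = 78.4 × 178 / (78.4 + 178) ≈ 54.427 hours.
Remaining = 2770 × (1/2)^(64.3/54.427) = 2770 × (1/2)^1.1814 ≈ 1221.4 μCi.

1220 μCi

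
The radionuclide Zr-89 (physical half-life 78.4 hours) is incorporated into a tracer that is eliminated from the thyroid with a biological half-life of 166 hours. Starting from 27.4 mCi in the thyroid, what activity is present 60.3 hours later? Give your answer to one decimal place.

1/t_eff = 1/t_phys + 1/t_biol = 1/78.4 + 1/166 = 0.018779 per hour.
t_eff = 78.4 × 166 / (78.4 + 166) ≈ 53.25 hours.
Remaining = 27.4 × (1/2)^(60.3/53.25) = 27.4 × (1/2)^1.1324 ≈ 12.499 mCi.

12.5 mCi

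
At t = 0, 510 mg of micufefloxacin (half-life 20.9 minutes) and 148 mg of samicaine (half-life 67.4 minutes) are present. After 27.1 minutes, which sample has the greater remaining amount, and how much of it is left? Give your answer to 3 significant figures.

micufefloxacin, 208 mg

micufefloxacin: 510 × (1/2)^1.2967 ≈ 207.61 mg.
samicaine: 148 × (1/2)^0.40208 ≈ 112 mg.
Micufefloxacin has more remaining, at ≈ 207.61 mg.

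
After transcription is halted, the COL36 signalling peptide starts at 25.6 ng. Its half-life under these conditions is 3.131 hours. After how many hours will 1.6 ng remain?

1.6/25.6 = 1/16, so 4 half-lives have elapsed.
t = 4 × 3.131 = 12.524 hours.

12.524 hours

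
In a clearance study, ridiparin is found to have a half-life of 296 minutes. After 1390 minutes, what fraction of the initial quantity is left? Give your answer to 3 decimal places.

n = 1390/296 ≈ 4.6959 half-lives.
Fraction remaining = (1/2)^4.6959 ≈ 0.038582.

0.039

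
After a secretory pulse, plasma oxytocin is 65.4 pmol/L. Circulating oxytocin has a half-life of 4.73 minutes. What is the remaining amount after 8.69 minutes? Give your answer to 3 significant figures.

18.3 pmol/L

Number of half-lives: n = 8.69/4.73 ≈ 1.8372.
Remaining = 65.4 × (1/2)^1.8372 = 65.4 × 0.27986 ≈ 18.303 pmol/L.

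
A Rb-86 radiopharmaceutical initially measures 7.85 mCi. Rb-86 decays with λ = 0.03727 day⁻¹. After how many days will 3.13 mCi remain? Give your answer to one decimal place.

t½ = ln 2 / λ = 0.69315 / 0.03727 ≈ 18.598 days.
Fraction remaining = 3.13/7.85 ≈ 0.39873.
n = log₂(7.85/3.13) = ln(2.508)/ln 2 ≈ 1.3265 half-lives.
t = n × t½ = 1.3265 × 18.598 ≈ 24.671 days.

24.7 days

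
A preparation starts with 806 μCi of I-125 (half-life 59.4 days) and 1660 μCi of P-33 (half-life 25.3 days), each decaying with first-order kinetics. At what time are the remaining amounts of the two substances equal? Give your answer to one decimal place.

45.9 days

Set 806·(1/2)^(t/59.4) = 1660·(1/2)^(t/25.3).
Taking log₂: log₂(806/1660) = t·(1/59.4 − 1/25.3).
log₂(0.48554) = -1.0423; 1/59.4 − 1/25.3 = -0.022691.
t = -1.0423 / -0.022691 ≈ 45.937 days.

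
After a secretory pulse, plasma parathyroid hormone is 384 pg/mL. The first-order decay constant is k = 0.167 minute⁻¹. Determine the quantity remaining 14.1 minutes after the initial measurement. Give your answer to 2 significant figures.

36 pg/mL

t½ = ln 2 / k = 0.69315 / 0.167 ≈ 4.1506 minutes.
Number of half-lives: n = 14.1/4.1506 ≈ 3.3971.
Remaining = 384 × (1/2)^3.3971 = 384 × 0.094922 ≈ 36.45 pg/mL.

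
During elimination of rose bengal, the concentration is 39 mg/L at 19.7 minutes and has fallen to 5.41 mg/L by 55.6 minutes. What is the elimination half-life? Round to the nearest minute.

Over Δt = 55.6 − 19.7 = 35.9 minutes, the level fell by a factor of 39/5.41 ≈ 7.2089.
n = log₂(7.2089) ≈ 2.8498 half-lives, so t½ = 35.9/2.8498 ≈ 12.597 minutes.

13 minutes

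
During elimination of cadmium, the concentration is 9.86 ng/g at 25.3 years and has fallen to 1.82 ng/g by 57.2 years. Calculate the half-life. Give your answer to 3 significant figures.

Over Δt = 57.2 − 25.3 = 31.9 years, the level fell by a factor of 9.86/1.82 ≈ 5.4176.
n = log₂(5.4176) ≈ 2.4376 half-lives, so t½ = 31.9/2.4376 ≈ 13.086 years.

13.1 years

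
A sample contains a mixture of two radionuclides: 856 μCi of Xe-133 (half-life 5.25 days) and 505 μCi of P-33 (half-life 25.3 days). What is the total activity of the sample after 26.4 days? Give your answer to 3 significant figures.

Xe-133: 856 × (1/2)^(26.4/5.25) = 856 × (1/2)^5.0286 ≈ 26.225 μCi.
P-33: 505 × (1/2)^(26.4/25.3) = 505 × (1/2)^1.0435 ≈ 245 μCi.
Total = 26.225 + 245 ≈ 271.23 μCi.

271 μCi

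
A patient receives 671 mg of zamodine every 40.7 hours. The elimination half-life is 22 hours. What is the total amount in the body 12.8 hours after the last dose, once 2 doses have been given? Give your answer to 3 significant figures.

573 mg

The 2 doses were given 53.5, 12.8 hours ago.
Total = 671·(1/2)^(53.5/22) + 671·(1/2)^(12.8/22)
      = 124.36 + 448.31 ≈ 572.67 mg.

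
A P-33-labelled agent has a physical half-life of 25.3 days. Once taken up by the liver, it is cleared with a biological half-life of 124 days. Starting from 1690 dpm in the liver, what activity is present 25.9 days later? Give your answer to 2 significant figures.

1/t_eff = 1/t_phys + 1/t_biol = 1/25.3 + 1/124 = 0.04759 per day.
t_eff = 25.3 × 124 / (25.3 + 124) ≈ 21.013 days.
Remaining = 1690 × (1/2)^(25.9/21.013) = 1690 × (1/2)^1.2326 ≈ 719.19 dpm.

720 dpm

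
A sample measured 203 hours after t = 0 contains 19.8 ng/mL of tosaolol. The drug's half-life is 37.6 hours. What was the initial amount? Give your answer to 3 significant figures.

Number of half-lives elapsed: n = 203/37.6 ≈ 5.3989.
A₀ = A × 2^n = 19.8 × 2^5.3989 = 19.8 × 42.193 ≈ 835.42 ng/mL.

835 ng/mL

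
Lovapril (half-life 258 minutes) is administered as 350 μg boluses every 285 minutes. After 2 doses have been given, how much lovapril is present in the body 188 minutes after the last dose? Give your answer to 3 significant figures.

The 2 doses were given 473, 188 minutes ago.
Total = 350·(1/2)^(473/258) + 350·(1/2)^(188/258)
      = 98.215 + 211.21 ≈ 309.42 μg.

309 μg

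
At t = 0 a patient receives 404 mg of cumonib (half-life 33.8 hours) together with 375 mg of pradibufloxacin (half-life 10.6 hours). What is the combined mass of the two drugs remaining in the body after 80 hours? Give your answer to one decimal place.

80.3 mg

cumonib: 404 × (1/2)^(80/33.8) = 404 × (1/2)^2.3669 ≈ 78.322 mg.
pradibufloxacin: 375 × (1/2)^(80/10.6) = 375 × (1/2)^7.5472 ≈ 2.005 mg.
Total = 78.322 + 2.005 ≈ 80.327 mg.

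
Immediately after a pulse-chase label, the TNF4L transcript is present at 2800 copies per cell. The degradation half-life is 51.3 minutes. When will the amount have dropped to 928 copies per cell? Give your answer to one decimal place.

81.7 minutes

Fraction remaining = 928/2800 ≈ 0.33143.
n = log₂(2800/928) = ln(3.0172)/ln 2 ≈ 1.5932 half-lives.
t = n × t½ = 1.5932 × 51.3 ≈ 81.733 minutes.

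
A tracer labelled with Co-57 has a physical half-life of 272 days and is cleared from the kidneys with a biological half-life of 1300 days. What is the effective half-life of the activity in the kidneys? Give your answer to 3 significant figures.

1/t_eff = 1/t_phys + 1/t_biol = 1/272 + 1/1300 = 0.0044457 per day.
t_eff = 272 × 1300 / (272 + 1300) ≈ 224.94 days.

225 days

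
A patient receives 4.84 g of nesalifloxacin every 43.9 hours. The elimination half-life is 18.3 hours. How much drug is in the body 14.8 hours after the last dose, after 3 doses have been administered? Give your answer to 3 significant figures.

The 3 doses were given 102.6, 58.7, 14.8 hours ago.
Total = 4.84·(1/2)^(102.6/18.3) + 4.84·(1/2)^(58.7/18.3) + 4.84·(1/2)^(14.8/18.3)
      = 0.099335 + 0.5239 + 2.7631 ≈ 3.3863 g.

3.39 g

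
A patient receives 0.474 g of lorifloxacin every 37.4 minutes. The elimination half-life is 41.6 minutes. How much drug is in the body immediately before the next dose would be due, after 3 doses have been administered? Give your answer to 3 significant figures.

0.464 g

The 3 doses were given 112.2, 74.8, 37.4 minutes ago.
Total = 0.474·(1/2)^(112.2/41.6) + 0.474·(1/2)^(74.8/41.6) + 0.474·(1/2)^(37.4/41.6)
      = 0.073091 + 0.1363 + 0.25418 ≈ 0.46357 g.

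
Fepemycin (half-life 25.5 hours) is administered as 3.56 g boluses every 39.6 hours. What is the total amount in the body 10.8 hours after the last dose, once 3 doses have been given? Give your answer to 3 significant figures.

3.87 g

The 3 doses were given 90, 50.4, 10.8 hours ago.
Total = 3.56·(1/2)^(90/25.5) + 3.56·(1/2)^(50.4/25.5) + 3.56·(1/2)^(10.8/25.5)
      = 0.30831 + 0.90463 + 2.6543 ≈ 3.8673 g.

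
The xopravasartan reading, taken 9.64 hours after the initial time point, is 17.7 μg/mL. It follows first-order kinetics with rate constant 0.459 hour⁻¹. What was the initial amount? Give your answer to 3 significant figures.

t½ = ln 2 / k = 0.69315 / 0.459 ≈ 1.5101 hours.
Number of half-lives elapsed: n = 9.64/1.5101 ≈ 6.3836.
A₀ = A × 2^n = 17.7 × 2^6.3836 = 17.7 × 83.493 ≈ 1477.8 μg/mL.

1480 μg/mL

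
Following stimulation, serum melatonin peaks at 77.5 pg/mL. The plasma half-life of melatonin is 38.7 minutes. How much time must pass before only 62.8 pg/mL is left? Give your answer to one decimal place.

Fraction remaining = 62.8/77.5 ≈ 0.81032.
n = log₂(77.5/62.8) = ln(1.2341)/ln 2 ≈ 0.30343 half-lives.
t = n × t½ = 0.30343 × 38.7 ≈ 11.743 minutes.

11.7 minutes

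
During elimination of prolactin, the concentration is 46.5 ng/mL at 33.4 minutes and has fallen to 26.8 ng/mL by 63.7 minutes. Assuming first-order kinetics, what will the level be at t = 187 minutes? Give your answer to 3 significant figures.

Over Δt = 63.7 − 33.4 = 30.3 minutes, the level fell by a factor of 46.5/26.8 ≈ 1.7351.
n = log₂(1.7351) ≈ 0.795 half-lives, so t½ = 30.3/0.795 ≈ 38.113 minutes.
From t = 63.7 to t = 187: 26.8 × (1/2)^((187−63.7)/38.113) ≈ 2.8463 ng/mL.

2.85 ng/mL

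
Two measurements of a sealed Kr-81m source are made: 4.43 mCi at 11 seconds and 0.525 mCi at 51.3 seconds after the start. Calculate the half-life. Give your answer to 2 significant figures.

13 seconds

Over Δt = 51.3 − 11 = 40.3 seconds, the level fell by a factor of 4.43/0.525 ≈ 8.4381.
n = log₂(8.4381) ≈ 3.0769 half-lives, so t½ = 40.3/3.0769 ≈ 13.098 seconds.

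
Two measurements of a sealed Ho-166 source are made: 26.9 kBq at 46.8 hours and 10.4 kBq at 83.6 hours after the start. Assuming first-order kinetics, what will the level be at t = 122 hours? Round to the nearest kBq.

Over Δt = 83.6 − 46.8 = 36.8 hours, the level fell by a factor of 26.9/10.4 ≈ 2.5865.
n = log₂(2.5865) ≈ 1.371 half-lives, so t½ = 36.8/1.371 ≈ 26.841 hours.
From t = 83.6 to t = 122: 10.4 × (1/2)^((122−83.6)/26.841) ≈ 3.8581 kBq.

4 kBq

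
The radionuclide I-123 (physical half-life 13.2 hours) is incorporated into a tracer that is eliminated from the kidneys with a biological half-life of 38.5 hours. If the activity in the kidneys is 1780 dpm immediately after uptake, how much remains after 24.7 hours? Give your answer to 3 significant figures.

1/t_eff = 1/t_phys + 1/t_biol = 1/13.2 + 1/38.5 = 0.10173 per hour.
t_eff = 13.2 × 38.5 / (13.2 + 38.5) ≈ 9.8298 hours.
Remaining = 1780 × (1/2)^(24.7/9.8298) = 1780 × (1/2)^2.5128 ≈ 311.89 dpm.

312 dpm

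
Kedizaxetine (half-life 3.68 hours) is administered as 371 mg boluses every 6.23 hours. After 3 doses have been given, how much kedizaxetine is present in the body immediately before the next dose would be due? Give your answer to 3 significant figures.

The 3 doses were given 18.69, 12.46, 6.23 hours ago.
Total = 371·(1/2)^(18.69/3.68) + 371·(1/2)^(12.46/3.68) + 371·(1/2)^(6.23/3.68)
      = 10.977 + 35.492 + 114.75 ≈ 161.22 mg.

161 mg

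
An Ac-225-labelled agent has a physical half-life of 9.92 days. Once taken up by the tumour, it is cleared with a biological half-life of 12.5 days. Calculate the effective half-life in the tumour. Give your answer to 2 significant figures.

1/t_eff = 1/t_phys + 1/t_biol = 1/9.92 + 1/12.5 = 0.18081 per day.
t_eff = 9.92 × 12.5 / (9.92 + 12.5) ≈ 5.5308 days.

5.5 days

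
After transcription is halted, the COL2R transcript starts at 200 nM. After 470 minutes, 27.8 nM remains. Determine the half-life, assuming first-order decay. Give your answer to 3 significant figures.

165 minutes

A/A₀ = 27.8/200 ≈ 0.139.
n = log₂(7.1942) ≈ 2.8468 half-lives elapsed in 470 minutes.
t½ = 470/2.8468 ≈ 165.1 minutes.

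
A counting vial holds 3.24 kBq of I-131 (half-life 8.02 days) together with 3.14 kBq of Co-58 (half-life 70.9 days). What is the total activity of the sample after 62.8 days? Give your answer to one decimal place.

1.7 kBq

I-131: 3.24 × (1/2)^(62.8/8.02) = 3.24 × (1/2)^7.8304 ≈ 0.014235 kBq.
Co-58: 3.14 × (1/2)^(62.8/70.9) = 3.14 × (1/2)^0.88575 ≈ 1.6994 kBq.
Total = 0.014235 + 1.6994 ≈ 1.7136 kBq.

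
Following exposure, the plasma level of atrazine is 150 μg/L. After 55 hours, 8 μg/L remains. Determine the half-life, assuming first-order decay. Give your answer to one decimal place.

A/A₀ = 8/150 ≈ 0.053333.
n = log₂(18.75) ≈ 4.2288 half-lives elapsed in 55 hours.
t½ = 55/4.2288 ≈ 13.006 hours.

13.0 hours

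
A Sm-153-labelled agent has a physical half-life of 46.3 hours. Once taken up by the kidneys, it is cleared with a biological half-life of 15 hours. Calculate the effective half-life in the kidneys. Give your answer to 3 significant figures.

1/t_eff = 1/t_phys + 1/t_biol = 1/46.3 + 1/15 = 0.088265 per hour.
t_eff = 46.3 × 15 / (46.3 + 15) ≈ 11.33 hours.

11.3 hours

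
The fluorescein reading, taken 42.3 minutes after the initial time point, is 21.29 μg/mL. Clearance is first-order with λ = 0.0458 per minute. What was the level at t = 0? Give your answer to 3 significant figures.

148 μg/mL

t½ = ln 2 / λ = 0.69315 / 0.0458 ≈ 15.134 minutes.
Number of half-lives elapsed: n = 42.3/15.134 ≈ 2.795.
A₀ = A × 2^n = 21.29 × 2^2.795 = 21.29 × 6.9403 ≈ 147.76 μg/mL.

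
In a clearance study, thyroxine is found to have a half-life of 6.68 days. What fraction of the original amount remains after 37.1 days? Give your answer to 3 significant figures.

0.0213

n = 37.1/6.68 ≈ 5.5539 half-lives.
Fraction remaining = (1/2)^5.5539 ≈ 0.021287.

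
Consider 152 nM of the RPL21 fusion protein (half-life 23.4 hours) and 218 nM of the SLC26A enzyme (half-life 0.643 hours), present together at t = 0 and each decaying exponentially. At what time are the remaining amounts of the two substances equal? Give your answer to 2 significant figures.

0.34 hours

Set 152·(1/2)^(t/23.4) = 218·(1/2)^(t/0.643).
Taking log₂: log₂(152/218) = t·(1/23.4 − 1/0.643).
log₂(0.69725) = -0.52026; 1/23.4 − 1/0.643 = -1.5125.
t = -0.52026 / -1.5125 ≈ 0.34398 hours.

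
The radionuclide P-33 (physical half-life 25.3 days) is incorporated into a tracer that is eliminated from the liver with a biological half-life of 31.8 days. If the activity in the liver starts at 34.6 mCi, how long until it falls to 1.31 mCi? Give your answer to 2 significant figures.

1/t_eff = 1/t_phys + 1/t_biol = 1/25.3 + 1/31.8 = 0.070972 per day.
t_eff = 25.3 × 31.8 / (25.3 + 31.8) ≈ 14.09 days.
n = log₂(34.6/1.31) ≈ 4.7231; t = 4.7231 × 14.09 ≈ 66.549 days.

67 days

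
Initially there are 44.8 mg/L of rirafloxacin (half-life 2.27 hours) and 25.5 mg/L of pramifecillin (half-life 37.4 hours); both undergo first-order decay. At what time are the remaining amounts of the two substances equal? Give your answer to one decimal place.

2.0 hours

Set 44.8·(1/2)^(t/2.27) = 25.5·(1/2)^(t/37.4).
Taking log₂: log₂(44.8/25.5) = t·(1/2.27 − 1/37.4).
log₂(1.7569) = 0.813; 1/2.27 − 1/37.4 = 0.41379.
t = 0.813 / 0.41379 ≈ 1.9648 hours.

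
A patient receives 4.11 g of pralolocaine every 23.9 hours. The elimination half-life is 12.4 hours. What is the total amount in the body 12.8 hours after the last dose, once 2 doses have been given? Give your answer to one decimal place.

2.5 g

The 2 doses were given 36.7, 12.8 hours ago.
Total = 4.11·(1/2)^(36.7/12.4) + 4.11·(1/2)^(12.8/12.4)
      = 0.52831 + 2.0096 ≈ 2.5379 g.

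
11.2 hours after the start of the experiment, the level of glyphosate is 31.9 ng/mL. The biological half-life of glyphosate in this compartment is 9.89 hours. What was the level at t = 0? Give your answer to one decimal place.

69.9 ng/mL

Number of half-lives elapsed: n = 11.2/9.89 ≈ 1.1325.
A₀ = A × 2^n = 31.9 × 2^1.1325 = 31.9 × 2.1923 ≈ 69.935 ng/mL.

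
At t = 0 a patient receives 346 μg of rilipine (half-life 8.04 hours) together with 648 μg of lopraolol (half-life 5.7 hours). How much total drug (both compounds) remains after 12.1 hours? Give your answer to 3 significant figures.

271 μg

rilipine: 346 × (1/2)^(12.1/8.04) = 346 × (1/2)^1.505 ≈ 121.91 μg.
lopraolol: 648 × (1/2)^(12.1/5.7) = 648 × (1/2)^2.1228 ≈ 148.78 μg.
Total = 121.91 + 148.78 ≈ 270.69 μg.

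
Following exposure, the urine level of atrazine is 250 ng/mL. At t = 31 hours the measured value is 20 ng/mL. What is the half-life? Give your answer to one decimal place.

A/A₀ = 20/250 ≈ 0.08.
n = log₂(12.5) ≈ 3.6439 half-lives elapsed in 31 hours.
t½ = 31/3.6439 ≈ 8.5075 hours.

8.5 hours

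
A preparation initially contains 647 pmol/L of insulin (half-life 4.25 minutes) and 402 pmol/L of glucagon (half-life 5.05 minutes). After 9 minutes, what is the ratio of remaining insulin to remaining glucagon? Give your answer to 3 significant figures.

1.28

insulin: 647 × (1/2)^(9/4.25) = 647 × (1/2)^2.1176 ≈ 149.08 pmol/L.
glucagon: 402 × (1/2)^(9/5.05) = 402 × (1/2)^1.7822 ≈ 116.88 pmol/L.
Ratio ≈ 149.08 / 116.88 ≈ 1.2755.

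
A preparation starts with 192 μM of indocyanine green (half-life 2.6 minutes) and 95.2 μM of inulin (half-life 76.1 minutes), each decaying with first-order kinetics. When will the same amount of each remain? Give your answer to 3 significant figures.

Set 192·(1/2)^(t/2.6) = 95.2·(1/2)^(t/76.1).
Taking log₂: log₂(192/95.2) = t·(1/2.6 − 1/76.1).
log₂(2.0168) = 1.0121; 1/2.6 − 1/76.1 = 0.37147.
t = 1.0121 / 0.37147 ≈ 2.7245 minutes.

2.72 minutes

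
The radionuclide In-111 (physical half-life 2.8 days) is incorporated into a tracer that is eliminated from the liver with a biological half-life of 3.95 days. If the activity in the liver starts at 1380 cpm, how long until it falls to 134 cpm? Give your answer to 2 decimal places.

5.51 days

1/t_eff = 1/t_phys + 1/t_biol = 1/2.8 + 1/3.95 = 0.61031 per day.
t_eff = 2.8 × 3.95 / (2.8 + 3.95) ≈ 1.6385 days.
n = log₂(1380/134) ≈ 3.3644; t = 3.3644 × 1.6385 ≈ 5.5126 days.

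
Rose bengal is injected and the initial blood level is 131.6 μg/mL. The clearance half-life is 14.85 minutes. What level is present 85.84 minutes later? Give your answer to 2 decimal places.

2.39 μg/mL

Number of half-lives: n = 85.84/14.85 ≈ 5.7805.
Remaining = 131.6 × (1/2)^5.7805 = 131.6 × 0.018193 ≈ 2.3942 μg/mL.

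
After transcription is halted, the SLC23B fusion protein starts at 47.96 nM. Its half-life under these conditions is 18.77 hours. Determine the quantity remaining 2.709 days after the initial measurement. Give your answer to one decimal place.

4.3 nM

Convert the elapsed time: 2.709 days = 65.016 hours.
Number of half-lives: n = 65.016/18.77 ≈ 3.4638.
Remaining = 47.96 × (1/2)^3.4638 = 47.96 × 0.090633 ≈ 4.3467 nM.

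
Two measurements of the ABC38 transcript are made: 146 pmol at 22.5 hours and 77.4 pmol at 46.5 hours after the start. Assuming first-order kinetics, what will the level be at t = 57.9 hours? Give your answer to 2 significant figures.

57 pmol

Over Δt = 46.5 − 22.5 = 24 hours, the level fell by a factor of 146/77.4 ≈ 1.8863.
n = log₂(1.8863) ≈ 0.91556 half-lives, so t½ = 24/0.91556 ≈ 26.213 hours.
From t = 46.5 to t = 57.9: 77.4 × (1/2)^((57.9−46.5)/26.213) ≈ 57.257 pmol.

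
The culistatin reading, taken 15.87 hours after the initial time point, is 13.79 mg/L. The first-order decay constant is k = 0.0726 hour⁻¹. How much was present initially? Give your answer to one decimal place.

t½ = ln 2 / k = 0.69315 / 0.0726 ≈ 9.5475 hours.
Number of half-lives elapsed: n = 15.87/9.5475 ≈ 1.6622.
A₀ = A × 2^n = 13.79 × 2^1.6622 = 13.79 × 3.165 ≈ 43.646 mg/L.

43.6 mg/L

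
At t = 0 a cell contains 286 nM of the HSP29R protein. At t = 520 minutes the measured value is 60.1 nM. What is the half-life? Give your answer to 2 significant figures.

A/A₀ = 60.1/286 ≈ 0.21014.
n = log₂(4.7587) ≈ 2.2506 half-lives elapsed in 520 minutes.
t½ = 520/2.2506 ≈ 231.05 minutes.

230 minutes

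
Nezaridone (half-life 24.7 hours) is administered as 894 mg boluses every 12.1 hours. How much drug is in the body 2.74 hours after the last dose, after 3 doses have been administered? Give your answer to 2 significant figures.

The 3 doses were given 26.94, 14.84, 2.74 hours ago.
Total = 894·(1/2)^(26.94/24.7) + 894·(1/2)^(14.84/24.7) + 894·(1/2)^(2.74/24.7)
      = 419.77 + 589.49 + 827.84 ≈ 1837.1 mg.

1800 mg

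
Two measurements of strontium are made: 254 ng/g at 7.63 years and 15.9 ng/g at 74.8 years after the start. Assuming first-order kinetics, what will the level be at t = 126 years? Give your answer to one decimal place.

Over Δt = 74.8 − 7.63 = 67.17 years, the level fell by a factor of 254/15.9 ≈ 15.975.
n = log₂(15.975) ≈ 3.9977 half-lives, so t½ = 67.17/3.9977 ≈ 16.802 years.
From t = 74.8 to t = 126: 15.9 × (1/2)^((126−74.8)/16.802) ≈ 1.9235 ng/g.

1.9 ng/g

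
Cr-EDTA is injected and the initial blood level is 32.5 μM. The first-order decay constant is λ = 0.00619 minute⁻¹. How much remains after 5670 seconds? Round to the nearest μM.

t½ = ln 2 / λ = 0.69315 / 0.00619 ≈ 111.98 minutes.
Convert the elapsed time: 5670 seconds = 94.5 minutes.
Number of half-lives: n = 94.5/111.98 ≈ 0.84391.
Remaining = 32.5 × (1/2)^0.84391 = 32.5 × 0.55713 ≈ 18.107 μM.

18 μM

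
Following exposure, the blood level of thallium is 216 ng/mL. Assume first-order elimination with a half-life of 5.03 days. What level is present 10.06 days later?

Elapsed time is 2 half-lives (10.06/5.03).
Each half-life halves the amount: 216 × (1/2)^2 = 216/4 = 54 ng/mL.

54 ng/mL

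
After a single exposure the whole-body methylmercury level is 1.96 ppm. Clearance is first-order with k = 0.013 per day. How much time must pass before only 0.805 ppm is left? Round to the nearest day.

t½ = ln 2 / k = 0.69315 / 0.013 ≈ 53.319 days.
Fraction remaining = 0.805/1.96 ≈ 0.41071.
n = log₂(1.96/0.805) = ln(2.4348)/ln 2 ≈ 1.2838 half-lives.
t = n × t½ = 1.2838 × 53.319 ≈ 68.451 days.

68 days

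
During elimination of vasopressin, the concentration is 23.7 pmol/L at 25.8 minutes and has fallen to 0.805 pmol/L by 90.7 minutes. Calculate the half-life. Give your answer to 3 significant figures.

Over Δt = 90.7 − 25.8 = 64.9 minutes, the level fell by a factor of 23.7/0.805 ≈ 29.441.
n = log₂(29.441) ≈ 4.8798 half-lives, so t½ = 64.9/4.8798 ≈ 13.3 minutes.

13.3 minutes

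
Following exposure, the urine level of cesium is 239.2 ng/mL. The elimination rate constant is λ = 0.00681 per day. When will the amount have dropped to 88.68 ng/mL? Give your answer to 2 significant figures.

t½ = ln 2 / λ = 0.69315 / 0.00681 ≈ 101.78 days.
Fraction remaining = 88.68/239.2 ≈ 0.37074.
n = log₂(239.2/88.68) = ln(2.6973)/ln 2 ≈ 1.4315 half-lives.
t = n × t½ = 1.4315 × 101.78 ≈ 145.71 days.

150 days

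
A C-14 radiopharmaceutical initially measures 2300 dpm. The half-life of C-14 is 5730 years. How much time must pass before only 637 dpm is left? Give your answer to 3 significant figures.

10600 years

Fraction remaining = 637/2300 ≈ 0.27696.
n = log₂(2300/637) = ln(3.6107)/ln 2 ≈ 1.8523 half-lives.
t = n × t½ = 1.8523 × 5730 ≈ 10613 years.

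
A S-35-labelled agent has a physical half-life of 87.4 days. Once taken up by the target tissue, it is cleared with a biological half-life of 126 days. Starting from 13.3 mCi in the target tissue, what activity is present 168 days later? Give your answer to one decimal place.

1.4 mCi

1/t_eff = 1/t_phys + 1/t_biol = 1/87.4 + 1/126 = 0.019378 per day.
t_eff = 87.4 × 126 / (87.4 + 126) ≈ 51.604 days.
Remaining = 13.3 × (1/2)^(168/51.604) = 13.3 × (1/2)^3.2555 ≈ 1.3926 mCi.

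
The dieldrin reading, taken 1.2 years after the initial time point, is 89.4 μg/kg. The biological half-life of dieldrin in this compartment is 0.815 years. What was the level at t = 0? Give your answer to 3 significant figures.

Number of half-lives elapsed: n = 1.2/0.815 ≈ 1.4724.
A₀ = A × 2^n = 89.4 × 2^1.4724 = 89.4 × 2.7748 ≈ 248.07 μg/kg.

248 μg/kg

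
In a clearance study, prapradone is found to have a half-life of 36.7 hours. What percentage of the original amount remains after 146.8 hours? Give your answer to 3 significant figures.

6.25%

n = 146.8/36.7 ≈ 4 half-lives.
Fraction remaining = (1/2)^4 ≈ 0.0625, i.e. 6.25%.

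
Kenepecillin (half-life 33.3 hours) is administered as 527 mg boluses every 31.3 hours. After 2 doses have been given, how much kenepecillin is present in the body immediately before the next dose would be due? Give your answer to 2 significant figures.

420 mg

The 2 doses were given 62.6, 31.3 hours ago.
Total = 527·(1/2)^(62.6/33.3) + 527·(1/2)^(31.3/33.3)
      = 143.19 + 274.7 ≈ 417.89 mg.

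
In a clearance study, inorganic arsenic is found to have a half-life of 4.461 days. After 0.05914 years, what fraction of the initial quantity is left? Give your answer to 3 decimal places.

0.05914 years = 21.5861 days.
n = 21.5861/4.461 ≈ 4.8388 half-lives.
Fraction remaining = (1/2)^4.8388 ≈ 0.034943.

0.035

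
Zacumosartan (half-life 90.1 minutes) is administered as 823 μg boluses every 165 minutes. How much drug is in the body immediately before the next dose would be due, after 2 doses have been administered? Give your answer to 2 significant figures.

300 μg

The 2 doses were given 330, 165 minutes ago.
Total = 823·(1/2)^(330/90.1) + 823·(1/2)^(165/90.1)
      = 64.99 + 231.27 ≈ 296.26 μg.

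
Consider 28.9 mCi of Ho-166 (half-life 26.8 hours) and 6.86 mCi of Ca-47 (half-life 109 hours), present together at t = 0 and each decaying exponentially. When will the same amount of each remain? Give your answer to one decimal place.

73.7 hours

Set 28.9·(1/2)^(t/26.8) = 6.86·(1/2)^(t/109).
Taking log₂: log₂(28.9/6.86) = t·(1/26.8 − 1/109).
log₂(4.2128) = 2.0748; 1/26.8 − 1/109 = 0.028139.
t = 2.0748 / 0.028139 ≈ 73.733 hours.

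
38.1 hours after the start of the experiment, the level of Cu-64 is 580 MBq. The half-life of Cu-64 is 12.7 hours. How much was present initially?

Number of half-lives elapsed: n = 38.1/12.7 ≈ 3.
A₀ = A × 2^n = 580 × 2^3 = 580 × 8 ≈ 4640 MBq.

4640 MBq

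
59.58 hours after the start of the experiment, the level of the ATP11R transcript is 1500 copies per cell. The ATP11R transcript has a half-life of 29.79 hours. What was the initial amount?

6000 copies per cell

Number of half-lives elapsed: n = 59.58/29.79 ≈ 2.
A₀ = A × 2^n = 1500 × 2^2 = 1500 × 4 ≈ 6000 copies per cell.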